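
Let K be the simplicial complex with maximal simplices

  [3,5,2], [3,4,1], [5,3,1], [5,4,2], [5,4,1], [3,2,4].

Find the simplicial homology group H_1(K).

Order the vertices as 1 < 2 < 3 < 4 < 5. Listing each simplex with vertices in this order, K has dimension 2 with simplices:

  0-simplices (5): [1], [2], [3], [4], [5]
  1-simplices (9): [1,3], [1,4], [1,5], [2,3], [2,4], [2,5], [3,4], [3,5], [4,5]
  2-simplices (6): [1,3,4], [1,3,5], [1,4,5], [2,3,4], [2,3,5], [2,4,5]

so the chain groups are C_0 ≅ Z^5, C_1 ≅ Z^9, C_2 ≅ Z^6.

∂_1: C_1 → C_0 maps an edge to its endpoints' difference, ∂[p,q] = q − p.
This gives a 5×9 integer matrix of rank 4; reducing to Smith normal form yields diagonal entries (1,1,1,1).

The boundary map ∂_2: C_2 → C_1 sends each 2-simplex [p,q,r] to [q,r] − [p,r] + [p,q]. For instance
  ∂[2,3,5] = [3,5] − [2,5] + [2,3],
  ∂[1,3,5] = [3,5] − [1,5] + [1,3].
As a 9×6 matrix over Z this has rank 5, with invariant factors (1,1,1,1,1).

Computing H_k = (kernel of ∂_k) / (image of ∂_{k+1}):

  H_1: rank ker ∂_1 − rank ∂_2 = (9 − 4) − 5 = 0, and the invariant factors of ∂_2 are all 1, so H_1 = 0.

H_1 ≅ 0.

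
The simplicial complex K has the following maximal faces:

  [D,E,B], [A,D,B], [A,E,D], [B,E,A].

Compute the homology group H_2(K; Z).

H_2 ≅ Z.

We work with the vertex ordering A < B < D < E. The simplices of K, each written with vertices in increasing order, are:

  0-simplices (4): A, B, D, E
  1-simplices (6): AB, AD, AE, BD, BE, DE
  2-simplices (4): ABD, ABE, ADE, BDE

so the chain groups are C_0 ≅ Z^4, C_1 ≅ Z^6, C_2 ≅ Z^4.

The boundary map ∂_1: C_1 → C_0 sends each edge [p,q] (with p < q) to q − p. For instance
  ∂BE = E − B.
This gives a 4×6 integer matrix of rank 3; reducing to Smith normal form yields diagonal entries (1,1,1).

Boundary ∂_2: C_2 → C_1 maps a triangle to the signed sum of its edges. For instance
  ∂BDE = DE − BE + BD,
  ∂ABD = BD − AD + AB.
This gives a 6×4 integer matrix of rank 3; reducing to Smith normal form yields diagonal entries (1,1,1).

From H_k ≅ ker(∂_k) / im(∂_{k+1}) we obtain:

  H_2: rank ker ∂_2 − rank ∂_3 = (4 − 3) − 0 = 1, and there is no ∂_3, so H_2 = Z.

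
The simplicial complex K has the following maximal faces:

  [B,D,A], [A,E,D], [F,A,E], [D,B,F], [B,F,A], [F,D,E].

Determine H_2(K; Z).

H_2 ≅ Z.

Fix the vertex order A < B < D < E < F and write every simplex with vertices in increasing order. Then dim K = 2 and the simplices of K are:

  0-simplices (5): A, B, D, E, F
  1-simplices (9): AB, AD, AE, AF, BD, BF, DE, DF, EF
  2-simplices (6): ABD, ABF, ADE, AEF, BDF, DEF

Hence C_0 ≅ Z^5, C_1 ≅ Z^9, C_2 ≅ Z^6.

Boundary ∂_1: C_1 → C_0 is given by ∂[p,q] = [q] − [p]. For instance
  ∂BD = D − B.
The resulting 5×9 matrix has rank 4, and its Smith normal form has invariant factors (1,1,1,1).

∂_2: C_2 → C_1 maps a triangle to the signed sum of its edges. For instance
  ∂ADE = DE − AE + AD,
  ∂DEF = EF − DF + DE.
As a 9×6 matrix over Z this has rank 5, with invariant factors (1,1,1,1,1).

Reading off H_k = ker ∂_k / im ∂_{k+1}:

  H_2: rank ker ∂_2 − rank ∂_3 = (6 − 5) − 0 = 1, and there is no ∂_3, so H_2 = Z.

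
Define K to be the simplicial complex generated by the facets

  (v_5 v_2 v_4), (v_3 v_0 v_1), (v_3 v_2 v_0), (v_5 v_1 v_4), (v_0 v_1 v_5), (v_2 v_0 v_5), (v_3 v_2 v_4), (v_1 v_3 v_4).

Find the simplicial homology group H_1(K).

K has 6 vertices, 12 edges, 8 triangles.
rank ∂_1 = 5, rank ∂_2 = 7 ⇒ b_1 = 12 − 5 − 7 = 0; all invariant factors of ∂_2 are 1 so no torsion. So H_1 = 0.

H_1 = 0.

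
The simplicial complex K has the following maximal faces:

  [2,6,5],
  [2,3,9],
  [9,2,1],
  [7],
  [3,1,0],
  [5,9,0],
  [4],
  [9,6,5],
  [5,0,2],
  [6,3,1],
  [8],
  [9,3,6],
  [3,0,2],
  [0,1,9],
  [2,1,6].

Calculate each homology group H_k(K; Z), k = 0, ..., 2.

H_0 = Z^4,  H_1 = Z/2,  H_2 = 0.

Take the total order 0 < 1 < 2 < 3 < 4 < 5 < 6 < 7 < 8 < 9 on the vertex set. Then K (dimension 2) consists of the simplices:

  0-simplices (10): [0], [1], [2], [3], [4], [5], [6], [7], [8], [9]
  1-simplices (18): [0,1], [0,2], [0,3], [0,5], [0,9], [1,2], [1,3], [1,6], [1,9], [2,3], [2,5], [2,6], [2,9], [3,6], [3,9], [5,6], [5,9], [6,9]
  2-simplices (12): [0,1,3], [0,1,9], [0,2,3], [0,2,5], [0,5,9], [1,2,6], [1,2,9], [1,3,6], [2,3,9], [2,5,6], [3,6,9], [5,6,9]

so the chain groups are C_0 ≅ Z^10, C_1 ≅ Z^18, C_2 ≅ Z^12.

The boundary map ∂_1: C_1 → C_0 is given by ∂[p,q] = [q] − [p].
The resulting 10×18 matrix has rank 6, and its Smith normal form has invariant factors (1,1,1,1,1,1).

∂_2: C_2 → C_1 acts by ∂[p,q,r] = [q,r] − [p,r] + [p,q]. For instance
  ∂[5,6,9] = [6,9] − [5,9] + [5,6],
  ∂[0,1,9] = [1,9] − [0,9] + [0,1].
The 18×12 boundary matrix has rank 12 and Smith normal form diag(1,1,1,1,1,1,1,1,1,1,1,2).

Reading off H_k = ker ∂_k / im ∂_{k+1}:

  H_0: rank C_0 − rank ∂_1 = 10 − 6 = 4, and the invariant factors of ∂_1 are all 1, so H_0 = Z^4.
  H_1: rank ker ∂_1 − rank ∂_2 = (18 − 6) − 12 = 0, and ∂_2 has invariant factor 2 > 1, so H_1 = Z/2.
  H_2: rank ker ∂_2 − rank ∂_3 = (12 − 12) − 0 = 0, and there is no ∂_3, so H_2 = 0.

As a check, the Euler characteristic is 10 − 18 + 12 = 4, which agrees with 4 − 0 + 0 = 4.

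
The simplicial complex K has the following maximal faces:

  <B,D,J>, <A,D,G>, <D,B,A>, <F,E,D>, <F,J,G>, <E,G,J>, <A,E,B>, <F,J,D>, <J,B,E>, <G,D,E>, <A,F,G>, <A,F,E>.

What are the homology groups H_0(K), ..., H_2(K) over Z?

We work with the vertex ordering A < B < D < E < F < G < J. The simplices of K, each written with vertices in increasing order, are:

  0-simplices (7): A, B, D, E, F, G, J
  1-simplices (18): AB, AD, AE, AF, AG, BD, BE, BJ, DE, DF, DG, DJ, EF, EG, EJ, FG, FJ, GJ
  2-simplices (12): ABD, ABE, ADG, AEF, AFG, BDJ, BEJ, DEF, DEG, DFJ, EGJ, FGJ

Hence C_0 ≅ Z^7, C_1 ≅ Z^18, C_2 ≅ Z^12.

Boundary ∂_1: C_1 → C_0 maps an edge to its endpoints' difference, ∂[p,q] = q − p. For instance
  ∂EG = G − E.
This gives a 7×18 integer matrix of rank 6; reducing to Smith normal form yields diagonal entries (1,1,1,1,1,1).

The boundary map ∂_2: C_2 → C_1 acts by ∂[p,q,r] = [q,r] − [p,r] + [p,q]. For instance
  ∂DEG = EG − DG + DE,
  ∂ABD = BD − AD + AB.
As a 18×12 matrix over Z this has rank 12, with invariant factors (1,1,1,1,1,1,1,1,1,1,1,2).

Reading off H_k = ker ∂_k / im ∂_{k+1}:

  H_0: rank C_0 − rank ∂_1 = 7 − 6 = 1, and the invariant factors of ∂_1 are all 1, so H_0 ≅ Z.
  H_1: rank ker ∂_1 − rank ∂_2 = (18 − 6) − 12 = 0, and ∂_2 has invariant factor 2 > 1, so H_1 ≅ Z/2.
  H_2: rank ker ∂_2 − rank ∂_3 = (12 − 12) − 0 = 0, and there is no ∂_3, so H_2 ≅ 0.

As a check, the Euler characteristic is 7 − 18 + 12 = 1, which agrees with 1 − 0 + 0 = 1.

H_0 ≅ Z,  H_1 ≅ Z/2,  H_2 = 0.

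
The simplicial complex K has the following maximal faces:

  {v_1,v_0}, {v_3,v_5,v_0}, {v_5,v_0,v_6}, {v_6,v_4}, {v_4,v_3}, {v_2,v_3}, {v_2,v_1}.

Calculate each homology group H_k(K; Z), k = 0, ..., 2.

H_0 ≅ Z,  H_1 ≅ Z^2,  H_2 = 0.

Fix the vertex order v_0 < v_1 < v_2 < v_3 < v_4 < v_5 < v_6 and write every simplex with vertices in increasing order. Then dim K = 2 and the simplices of K are:

  0-simplices (7): [v_0], [v_1], [v_2], [v_3], [v_4], [v_5], [v_6]
  1-simplices (10): [v_0,v_1], [v_0,v_3], [v_0,v_5], [v_0,v_6], [v_1,v_2], [v_2,v_3], [v_3,v_4], [v_3,v_5], [v_4,v_6], [v_5,v_6]
  2-simplices (2): [v_0,v_3,v_5], [v_0,v_5,v_6]

so the chain groups are C_0 ≅ Z^7, C_1 ≅ Z^10, C_2 ≅ Z^2.

∂_1: C_1 → C_0 sends each edge [p,q] (with p < q) to q − p.
This gives a 7×10 integer matrix of rank 6; reducing to Smith normal form yields diagonal entries (1,1,1,1,1,1).

Boundary ∂_2: C_2 → C_1 sends each 2-simplex [p,q,r] to [q,r] − [p,r] + [p,q]. For instance
  ∂[v_0,v_5,v_6] = [v_5,v_6] − [v_0,v_6] + [v_0,v_5],
  ∂[v_0,v_3,v_5] = [v_3,v_5] − [v_0,v_5] + [v_0,v_3].
This gives a 10×2 integer matrix of rank 2; reducing to Smith normal form yields diagonal entries (1,1).

Now H_k = ker ∂_k / im ∂_{k+1}, so:

  H_0: rank C_0 − rank ∂_1 = 7 − 6 = 1, and the invariant factors of ∂_1 are all 1, so H_0 ≅ Z.
  H_1: rank ker ∂_1 − rank ∂_2 = (10 − 6) − 2 = 2, and the invariant factors of ∂_2 are all 1, so H_1 ≅ Z^2.
  H_2: rank ker ∂_2 − rank ∂_3 = (2 − 2) − 0 = 0, and there is no ∂_3, so H_2 ≅ 0.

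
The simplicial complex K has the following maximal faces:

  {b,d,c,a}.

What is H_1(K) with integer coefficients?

H_1 ≅ 0.

Order the vertices as a < b < c < d. Listing each simplex with vertices in this order, K has dimension 3 with simplices:

  0-simplices (4): a, b, c, d
  1-simplices (6): ab, ac, ad, bc, bd, cd
  2-simplices (4): abc, abd, acd, bcd
  3-simplices (1): abcd

Hence C_0 ≅ Z^4, C_1 ≅ Z^6, C_2 ≅ Z^4, C_3 ≅ Z^1.

∂_1: C_1 → C_0 maps an edge to its endpoints' difference, ∂[p,q] = q − p.
The 4×6 boundary matrix has rank 3 and Smith normal form diag(1,1,1).

The boundary map ∂_2: C_2 → C_1 sends each 2-simplex [p,q,r] to [q,r] − [p,r] + [p,q]. For instance
  ∂abc = bc − ac + ab,
  ∂abd = bd − ad + ab.
The resulting 6×4 matrix has rank 3, and its Smith normal form has invariant factors (1,1,1).

Boundary ∂_3: C_3 → C_2 sends each 3-simplex σ to the alternating sum Σ_i (−1)^i (σ with its i-th vertex removed). For instance
  ∂abcd = bcd − acd + abd − abc.
The 4×1 boundary matrix has rank 1 and Smith normal form diag(1).

Reading off H_k = ker ∂_k / im ∂_{k+1}:

  H_1: rank ker ∂_1 − rank ∂_2 = (6 − 3) − 3 = 0, and the invariant factors of ∂_2 are all 1, so H_1 ≅ 0.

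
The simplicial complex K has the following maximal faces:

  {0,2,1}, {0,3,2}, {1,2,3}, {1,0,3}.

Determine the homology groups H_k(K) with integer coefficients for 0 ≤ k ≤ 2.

We work with the vertex ordering 0 < 1 < 2 < 3. The simplices of K, each written with vertices in increasing order, are:

  0-simplices (4): [0], [1], [2], [3]
  1-simplices (6): [0,1], [0,2], [0,3], [1,2], [1,3], [2,3]
  2-simplices (4): [0,1,2], [0,1,3], [0,2,3], [1,2,3]

so the chain groups are C_0 ≅ Z^4, C_1 ≅ Z^6, C_2 ≅ Z^4.

The boundary map ∂_1: C_1 → C_0 is given by ∂[p,q] = [q] − [p]. For instance
  ∂[1,2] = [2] − [1].
The 4×6 boundary matrix has rank 3 and Smith normal form diag(1,1,1).

∂_2: C_2 → C_1 sends each 2-simplex [p,q,r] to [q,r] − [p,r] + [p,q]. For instance
  ∂[0,1,2] = [1,2] − [0,2] + [0,1],
  ∂[0,1,3] = [1,3] − [0,3] + [0,1].
The 6×4 boundary matrix has rank 3 and Smith normal form diag(1,1,1).

From H_k ≅ ker(∂_k) / im(∂_{k+1}) we obtain:

  H_0: rank C_0 − rank ∂_1 = 4 − 3 = 1, and the invariant factors of ∂_1 are all 1, so H_0 ≅ Z.
  H_1: rank ker ∂_1 − rank ∂_2 = (6 − 3) − 3 = 0, and the invariant factors of ∂_2 are all 1, so H_1 ≅ 0.
  H_2: rank ker ∂_2 − rank ∂_3 = (4 − 3) − 0 = 1, and there is no ∂_3, so H_2 ≅ Z.

(K is a triangulation of the 2-sphere S^2.)

H_0 = Z,  H_1 = 0,  H_2 = Z.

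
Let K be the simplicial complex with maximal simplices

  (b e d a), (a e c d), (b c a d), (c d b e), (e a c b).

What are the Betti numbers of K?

b_0 = 1, b_1 = 0, b_2 = 0, b_3 = 1.

Order the vertices as a < b < c < d < e. Listing each simplex with vertices in this order, K has dimension 3 with simplices:

  0-simplices (5): a, b, c, d, e
  1-simplices (10): ab, ac, ad, ae, bc, bd, be, cd, ce, de
  2-simplices (10): abc, abd, abe, acd, ace, ade, bcd, bce, bde, cde
  3-simplices (5): abcd, abce, abde, acde, bcde

giving chain groups C_0 ≅ Z^5, C_1 ≅ Z^10, C_2 ≅ Z^10, C_3 ≅ Z^5.

The boundary map ∂_1: C_1 → C_0 is given by ∂[p,q] = [q] − [p]. For instance
  ∂ab = b − a.
The resulting 5×10 matrix has rank 4, and its Smith normal form has invariant factors (1,1,1,1).

The boundary map ∂_2: C_2 → C_1 sends each 2-simplex [p,q,r] to [q,r] − [p,r] + [p,q]. For instance
  ∂abc = bc − ac + ab,
  ∂abd = bd − ad + ab.
This gives a 10×10 integer matrix of rank 6; reducing to Smith normal form yields diagonal entries (1,1,1,1,1,1).

Boundary ∂_3: C_3 → C_2 sends each 3-simplex σ to the alternating sum Σ_i (−1)^i (σ with its i-th vertex removed). For instance
  ∂abde = bde − ade + abe − abd,
  ∂acde = cde − ade + ace − acd.
The 10×5 boundary matrix has rank 4 and Smith normal form diag(1,1,1,1).

Reading off H_k = ker ∂_k / im ∂_{k+1}:

  H_0: rank C_0 − rank ∂_1 = 5 − 4 = 1, and the invariant factors of ∂_1 are all 1, so H_0 ≅ Z.
  H_1: rank ker ∂_1 − rank ∂_2 = (10 − 4) − 6 = 0, and the invariant factors of ∂_2 are all 1, so H_1 ≅ 0.
  H_2: rank ker ∂_2 − rank ∂_3 = (10 − 6) − 4 = 0, and the invariant factors of ∂_3 are all 1, so H_2 ≅ 0.
  H_3: rank ker ∂_3 − rank ∂_4 = (5 − 4) − 0 = 1, and there is no ∂_4, so H_3 ≅ Z.

(K is a triangulation of the 3-sphere S^3.)

Hence the Betti numbers are b_0 = 1, b_1 = 0, b_2 = 0, b_3 = 1.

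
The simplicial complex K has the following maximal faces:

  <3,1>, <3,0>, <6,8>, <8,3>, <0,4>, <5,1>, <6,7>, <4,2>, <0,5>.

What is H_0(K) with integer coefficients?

H_0 = Z.

Take the total order 0 < 1 < 2 < 3 < 4 < 5 < 6 < 7 < 8 on the vertex set. Then K (dimension 1) consists of the simplices:

  0-simplices (9): [0], [1], [2], [3], [4], [5], [6], [7], [8]
  1-simplices (9): [0,3], [0,4], [0,5], [1,3], [1,5], [2,4], [3,8], [6,7], [6,8]

Hence C_0 ≅ Z^9, C_1 ≅ Z^9.

∂_1: C_1 → C_0 is given by ∂[p,q] = [q] − [p].
The resulting 9×9 matrix has rank 8, and its Smith normal form has invariant factors (1,1,1,1,1,1,1,1).

Now H_k = ker ∂_k / im ∂_{k+1}, so:

  H_0: rank C_0 − rank ∂_1 = 9 − 8 = 1, and the invariant factors of ∂_1 are all 1, so H_0 = Z.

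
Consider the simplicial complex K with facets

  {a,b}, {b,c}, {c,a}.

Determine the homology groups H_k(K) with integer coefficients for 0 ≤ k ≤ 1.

H_0 = Z,  H_1 = Z.

K has 3 vertices, 3 edges.
rank ∂_0 = 0, rank ∂_1 = 2 ⇒ b_0 = 3 − 0 − 2 = 1; all invariant factors of ∂_1 are 1 so no torsion. So H_0 ≅ Z.
rank ∂_1 = 2, rank ∂_2 = 0 ⇒ b_1 = 3 − 2 − 0 = 1. So H_1 ≅ Z.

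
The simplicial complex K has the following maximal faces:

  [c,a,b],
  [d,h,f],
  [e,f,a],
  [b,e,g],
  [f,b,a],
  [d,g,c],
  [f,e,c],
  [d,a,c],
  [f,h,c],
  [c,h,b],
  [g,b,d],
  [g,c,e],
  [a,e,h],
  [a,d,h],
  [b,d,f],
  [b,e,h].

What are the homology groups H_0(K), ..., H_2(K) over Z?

H_0 ≅ Z,  H_1 ≅ Z^2,  H_2 ≅ Z.

K has 8 vertices, 24 edges, 16 triangles.
rank ∂_0 = 0, rank ∂_1 = 7 ⇒ b_0 = 8 − 0 − 7 = 1; all invariant factors of ∂_1 are 1 so no torsion. So H_0 ≅ Z.
rank ∂_1 = 7, rank ∂_2 = 15 ⇒ b_1 = 24 − 7 − 15 = 2; all invariant factors of ∂_2 are 1 so no torsion. So H_1 ≅ Z^2.
rank ∂_2 = 15, rank ∂_3 = 0 ⇒ b_2 = 16 − 15 − 0 = 1. So H_2 ≅ Z.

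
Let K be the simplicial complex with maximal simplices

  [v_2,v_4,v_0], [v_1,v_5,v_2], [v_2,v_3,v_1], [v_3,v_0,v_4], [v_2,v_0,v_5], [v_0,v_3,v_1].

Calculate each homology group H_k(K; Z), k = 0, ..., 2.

We work with the vertex ordering v_0 < v_1 < v_2 < v_3 < v_4 < v_5. The simplices of K, each written with vertices in increasing order, are:

  0-simplices (6): [v_0], [v_1], [v_2], [v_3], [v_4], [v_5]
  1-simplices (12): [v_0,v_1], [v_0,v_2], [v_0,v_3], [v_0,v_4], [v_0,v_5], [v_1,v_2], [v_1,v_3], [v_1,v_5], [v_2,v_3], [v_2,v_4], [v_2,v_5], [v_3,v_4]
  2-simplices (6): [v_0,v_1,v_3], [v_0,v_2,v_4], [v_0,v_2,v_5], [v_0,v_3,v_4], [v_1,v_2,v_3], [v_1,v_2,v_5]

Hence C_0 ≅ Z^6, C_1 ≅ Z^12, C_2 ≅ Z^6.

∂_1: C_1 → C_0 is given by ∂[p,q] = [q] − [p]. For instance
  ∂[v_1,v_2] = [v_2] − [v_1].
The 6×12 boundary matrix has rank 5 and Smith normal form diag(1,1,1,1,1).

∂_2: C_2 → C_1 sends each 2-simplex [p,q,r] to [q,r] − [p,r] + [p,q]. For instance
  ∂[v_0,v_2,v_4] = [v_2,v_4] − [v_0,v_4] + [v_0,v_2],
  ∂[v_1,v_2,v_5] = [v_2,v_5] − [v_1,v_5] + [v_1,v_2].
As a 12×6 matrix over Z this has rank 6, with invariant factors (1,1,1,1,1,1).

Computing H_k = (kernel of ∂_k) / (image of ∂_{k+1}):

  H_0: rank C_0 − rank ∂_1 = 6 − 5 = 1, and the invariant factors of ∂_1 are all 1, so H_0 = Z.
  H_1: rank ker ∂_1 − rank ∂_2 = (12 − 5) − 6 = 1, and the invariant factors of ∂_2 are all 1, so H_1 = Z.
  H_2: rank ker ∂_2 − rank ∂_3 = (6 − 6) − 0 = 0, and there is no ∂_3, so H_2 = 0.

H_0 = Z,  H_1 = Z,  H_2 = 0.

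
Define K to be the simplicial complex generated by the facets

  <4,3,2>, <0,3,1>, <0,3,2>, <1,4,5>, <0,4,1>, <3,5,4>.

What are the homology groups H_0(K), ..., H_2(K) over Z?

H_0 = Z,  H_1 = Z,  H_2 = 0.

We work with the vertex ordering 0 < 1 < 2 < 3 < 4 < 5. The simplices of K, each written with vertices in increasing order, are:

  0-simplices (6): [0], [1], [2], [3], [4], [5]
  1-simplices (12): [0,1], [0,2], [0,3], [0,4], [1,3], [1,4], [1,5], [2,3], [2,4], [3,4], [3,5], [4,5]
  2-simplices (6): [0,1,3], [0,1,4], [0,2,3], [1,4,5], [2,3,4], [3,4,5]

giving chain groups C_0 ≅ Z^6, C_1 ≅ Z^12, C_2 ≅ Z^6.

∂_1: C_1 → C_0 is given by ∂[p,q] = [q] − [p].
The resulting 6×12 matrix has rank 5, and its Smith normal form has invariant factors (1,1,1,1,1).

∂_2: C_2 → C_1 sends each 2-simplex [p,q,r] to [q,r] − [p,r] + [p,q]. For instance
  ∂[0,2,3] = [2,3] − [0,3] + [0,2],
  ∂[2,3,4] = [3,4] − [2,4] + [2,3].
This gives a 12×6 integer matrix of rank 6; reducing to Smith normal form yields diagonal entries (1,1,1,1,1,1).

Reading off H_k = ker ∂_k / im ∂_{k+1}:

  H_0: rank C_0 − rank ∂_1 = 6 − 5 = 1, and the invariant factors of ∂_1 are all 1, so H_0 = Z.
  H_1: rank ker ∂_1 − rank ∂_2 = (12 − 5) − 6 = 1, and the invariant factors of ∂_2 are all 1, so H_1 = Z.
  H_2: rank ker ∂_2 − rank ∂_3 = (6 − 6) − 0 = 0, and there is no ∂_3, so H_2 = 0.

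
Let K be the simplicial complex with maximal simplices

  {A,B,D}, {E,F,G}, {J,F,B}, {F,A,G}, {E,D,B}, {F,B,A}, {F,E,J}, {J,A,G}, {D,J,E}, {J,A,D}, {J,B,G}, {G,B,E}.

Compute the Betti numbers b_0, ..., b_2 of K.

b_0 = 1, b_1 = 0, b_2 = 0.

We work with the vertex ordering A < B < D < E < F < G < J. The simplices of K, each written with vertices in increasing order, are:

  0-simplices (7): A, B, D, E, F, G, J
  1-simplices (18): AB, AD, AF, AG, AJ, BD, BE, BF, BG, BJ, DE, DJ, EF, EG, EJ, FG, FJ, GJ
  2-simplices (12): ABD, ABF, ADJ, AFG, AGJ, BDE, BEG, BFJ, BGJ, DEJ, EFG, EFJ

giving chain groups C_0 ≅ Z^7, C_1 ≅ Z^18, C_2 ≅ Z^12.

The boundary map ∂_1: C_1 → C_0 maps an edge to its endpoints' difference, ∂[p,q] = q − p. For instance
  ∂EJ = J − E.
This gives a 7×18 integer matrix of rank 6; reducing to Smith normal form yields diagonal entries (1,1,1,1,1,1).

∂_2: C_2 → C_1 maps a triangle to the signed sum of its edges. For instance
  ∂ABD = BD − AD + AB,
  ∂BGJ = GJ − BJ + BG.
The 18×12 boundary matrix has rank 12 and Smith normal form diag(1,1,1,1,1,1,1,1,1,1,1,2).

Now H_k = ker ∂_k / im ∂_{k+1}, so:

  H_0: rank C_0 − rank ∂_1 = 7 − 6 = 1, and the invariant factors of ∂_1 are all 1, so H_0 ≅ Z.
  H_1: rank ker ∂_1 − rank ∂_2 = (18 − 6) − 12 = 0, and ∂_2 has invariant factor 2 > 1, so H_1 ≅ Z/2Z.
  H_2: rank ker ∂_2 − rank ∂_3 = (12 − 12) − 0 = 0, and there is no ∂_3, so H_2 ≅ 0.

(K is a triangulation of the real projective plane RP^2.)

Hence the Betti numbers are b_0 = 1, b_1 = 0, b_2 = 0.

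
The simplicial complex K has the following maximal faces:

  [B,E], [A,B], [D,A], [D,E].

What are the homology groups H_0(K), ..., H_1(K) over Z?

K has 4 vertices, 4 edges.
rank ∂_0 = 0, rank ∂_1 = 3 ⇒ b_0 = 4 − 0 − 3 = 1; all invariant factors of ∂_1 are 1 so no torsion. So H_0 = Z.
rank ∂_1 = 3, rank ∂_2 = 0 ⇒ b_1 = 4 − 3 − 0 = 1. So H_1 = Z.

H_0 ≅ Z,  H_1 ≅ Z.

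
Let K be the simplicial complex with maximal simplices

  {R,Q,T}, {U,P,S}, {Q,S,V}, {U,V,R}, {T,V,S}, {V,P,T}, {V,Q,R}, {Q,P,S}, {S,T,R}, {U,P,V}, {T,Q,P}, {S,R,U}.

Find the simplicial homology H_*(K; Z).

K has 7 vertices, 18 edges, 12 triangles.
rank ∂_0 = 0, rank ∂_1 = 6 ⇒ b_0 = 7 − 0 − 6 = 1; all invariant factors of ∂_1 are 1 so no torsion. So H_0 = Z.
rank ∂_1 = 6, rank ∂_2 = 12 ⇒ b_1 = 18 − 6 − 12 = 0; ∂_2 has invariant factor(s) [2] giving torsion. So H_1 = Z/2.
rank ∂_2 = 12, rank ∂_3 = 0 ⇒ b_2 = 12 − 12 − 0 = 0. So H_2 = 0.

H_0 = Z,  H_1 = Z/2,  H_2 = 0.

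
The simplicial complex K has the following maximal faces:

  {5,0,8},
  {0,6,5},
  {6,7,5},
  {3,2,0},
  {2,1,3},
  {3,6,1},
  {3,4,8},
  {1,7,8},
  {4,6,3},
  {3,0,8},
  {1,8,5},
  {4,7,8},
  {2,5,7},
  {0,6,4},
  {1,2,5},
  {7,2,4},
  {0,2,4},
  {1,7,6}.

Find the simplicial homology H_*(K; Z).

Order the vertices as 0 < 1 < 2 < 3 < 4 < 5 < 6 < 7 < 8. Listing each simplex with vertices in this order, K has dimension 2 with simplices:

  0-simplices (9): [0], [1], [2], [3], [4], [5], [6], [7], [8]
  1-simplices (27): (27 of them)
  2-simplices (18): [0,2,3], [0,2,4], [0,3,8], [0,4,6], [0,5,6], [0,5,8], [1,2,3], [1,2,5], [1,3,6], [1,5,8], [1,6,7], [1,7,8], [2,4,7], [2,5,7], [3,4,6], [3,4,8], [4,7,8], [5,6,7]

giving chain groups C_0 ≅ Z^9, C_1 ≅ Z^27, C_2 ≅ Z^18.

∂_1: C_1 → C_0 sends each edge [p,q] (with p < q) to q − p. For instance
  ∂[3,8] = [8] − [3].
The resulting 9×27 matrix has rank 8, and its Smith normal form has invariant factors (1,1,1,1,1,1,1,1).

∂_2: C_2 → C_1 maps a triangle to the signed sum of its edges. For instance
  ∂[3,4,8] = [4,8] − [3,8] + [3,4],
  ∂[2,4,7] = [4,7] − [2,7] + [2,4].
The resulting 27×18 matrix has rank 18, and its Smith normal form has invariant factors (1,1,1,1,1,1,1,1,1,1,1,1,1,1,1,1,1,2).

Now H_k = ker ∂_k / im ∂_{k+1}, so:

  H_0: rank C_0 − rank ∂_1 = 9 − 8 = 1, and the invariant factors of ∂_1 are all 1, so H_0 = Z.
  H_1: rank ker ∂_1 − rank ∂_2 = (27 − 8) − 18 = 1, and ∂_2 has invariant factor 2 > 1, so H_1 = Z × Z/2.
  H_2: rank ker ∂_2 − rank ∂_3 = (18 − 18) − 0 = 0, and there is no ∂_3, so H_2 = 0.

(K is a triangulation of the Klein bottle.)

H_0 = Z,  H_1 = Z × Z/2,  H_2 = 0.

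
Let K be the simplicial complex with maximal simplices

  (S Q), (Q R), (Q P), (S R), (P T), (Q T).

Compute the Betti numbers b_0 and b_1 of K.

K has 5 vertices, 6 edges.
rank ∂_0 = 0, rank ∂_1 = 4 ⇒ b_0 = 5 − 0 − 4 = 1; all invariant factors of ∂_1 are 1 so no torsion. So H_0 = Z.
rank ∂_1 = 4, rank ∂_2 = 0 ⇒ b_1 = 6 − 4 − 0 = 2. So H_1 = Z^2.

b_0 = 1, b_1 = 2.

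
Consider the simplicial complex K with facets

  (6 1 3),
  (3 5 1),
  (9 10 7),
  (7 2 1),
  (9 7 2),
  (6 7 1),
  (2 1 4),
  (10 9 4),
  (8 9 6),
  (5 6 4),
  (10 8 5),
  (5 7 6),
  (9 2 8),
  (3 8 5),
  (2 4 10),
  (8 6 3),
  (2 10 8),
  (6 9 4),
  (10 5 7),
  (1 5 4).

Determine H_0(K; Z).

H_0 ≅ Z.

Order the vertices as 1 < 2 < 3 < 4 < 5 < 6 < 7 < 8 < 9 < 10. Listing each simplex with vertices in this order, K has dimension 2 with simplices:

  0-simplices (10): [1], [2], [3], [4], [5], [6], [7], [8], [9], [10]
  1-simplices (30): (30 of them)
  2-simplices (20): (20 of them)

so the chain groups are C_0 ≅ Z^10, C_1 ≅ Z^30, C_2 ≅ Z^20.

The boundary map ∂_1: C_1 → C_0 maps an edge to its endpoints' difference, ∂[p,q] = q − p. For instance
  ∂[8,10] = [10] − [8].
The 10×30 boundary matrix has rank 9 and Smith normal form diag(1,1,1,1,1,1,1,1,1).

Boundary ∂_2: C_2 → C_1 acts by ∂[p,q,r] = [q,r] − [p,r] + [p,q]. For instance
  ∂[1,3,5] = [3,5] − [1,5] + [1,3],
  ∂[2,7,9] = [7,9] − [2,9] + [2,7].
As a 30×20 matrix over Z this has rank 20, with invariant factors (1,1,1,1,1,1,1,1,1,1,1,1,1,1,1,1,1,1,1,2).

From H_k ≅ ker(∂_k) / im(∂_{k+1}) we obtain:

  H_0: rank C_0 − rank ∂_1 = 10 − 9 = 1, and the invariant factors of ∂_1 are all 1, so H_0 ≅ Z.

(K is a triangulation of the Klein bottle.)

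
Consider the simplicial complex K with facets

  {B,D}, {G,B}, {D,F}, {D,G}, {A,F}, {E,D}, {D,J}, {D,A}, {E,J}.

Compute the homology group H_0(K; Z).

We work with the vertex ordering A < B < D < E < F < G < J. The simplices of K, each written with vertices in increasing order, are:

  0-simplices (7): A, B, D, E, F, G, J
  1-simplices (9): AD, AF, BD, BG, DE, DF, DG, DJ, EJ

Hence C_0 ≅ Z^7, C_1 ≅ Z^9.

The boundary map ∂_1: C_1 → C_0 is given by ∂[p,q] = [q] − [p].
This gives a 7×9 integer matrix of rank 6; reducing to Smith normal form yields diagonal entries (1,1,1,1,1,1).

Reading off H_k = ker ∂_k / im ∂_{k+1}:

  H_0: rank C_0 − rank ∂_1 = 7 − 6 = 1, and the invariant factors of ∂_1 are all 1, so H_0 ≅ Z.

H_0 ≅ Z.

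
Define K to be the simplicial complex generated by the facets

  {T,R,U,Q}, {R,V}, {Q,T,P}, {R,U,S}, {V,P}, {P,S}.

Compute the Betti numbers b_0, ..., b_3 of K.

K has 7 vertices, 13 edges, 6 triangles, 1 3-simplex.
rank ∂_0 = 0, rank ∂_1 = 6 ⇒ b_0 = 7 − 0 − 6 = 1; all invariant factors of ∂_1 are 1 so no torsion. So H_0 ≅ Z.
rank ∂_1 = 6, rank ∂_2 = 5 ⇒ b_1 = 13 − 6 − 5 = 2; all invariant factors of ∂_2 are 1 so no torsion. So H_1 ≅ Z^2.
rank ∂_2 = 5, rank ∂_3 = 1 ⇒ b_2 = 6 − 5 − 1 = 0; all invariant factors of ∂_3 are 1 so no torsion. So H_2 ≅ 0.
rank ∂_3 = 1, rank ∂_4 = 0 ⇒ b_3 = 1 − 1 − 0 = 0. So H_3 ≅ 0.

b_0 = 1, b_1 = 2, b_2 = 0, b_3 = 0.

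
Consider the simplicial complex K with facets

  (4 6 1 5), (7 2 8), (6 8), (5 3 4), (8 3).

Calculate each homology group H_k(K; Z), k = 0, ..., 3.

H_0 ≅ Z,  H_1 ≅ Z,  H_2 = 0,  H_3 = 0.

Order the vertices as 1 < 2 < 3 < 4 < 5 < 6 < 7 < 8. Listing each simplex with vertices in this order, K has dimension 3 with simplices:

  0-simplices (8): [1], [2], [3], [4], [5], [6], [7], [8]
  1-simplices (13): [1,4], [1,5], [1,6], [2,7], [2,8], [3,4], [3,5], [3,8], [4,5], [4,6], [5,6], [6,8], [7,8]
  2-simplices (6): [1,4,5], [1,4,6], [1,5,6], [2,7,8], [3,4,5], [4,5,6]
  3-simplices (1): [1,4,5,6]

so the chain groups are C_0 ≅ Z^8, C_1 ≅ Z^13, C_2 ≅ Z^6, C_3 ≅ Z^1.

Boundary ∂_1: C_1 → C_0 is given by ∂[p,q] = [q] − [p]. For instance
  ∂[1,4] = [4] − [1].
The resulting 8×13 matrix has rank 7, and its Smith normal form has invariant factors (1,1,1,1,1,1,1).

∂_2: C_2 → C_1 sends each 2-simplex [p,q,r] to [q,r] − [p,r] + [p,q]. For instance
  ∂[1,4,6] = [4,6] − [1,6] + [1,4],
  ∂[1,5,6] = [5,6] − [1,6] + [1,5].
The resulting 13×6 matrix has rank 5, and its Smith normal form has invariant factors (1,1,1,1,1).

Boundary ∂_3: C_3 → C_2 sends each 3-simplex σ to the alternating sum Σ_i (−1)^i (σ with its i-th vertex removed). For instance
  ∂[1,4,5,6] = [4,5,6] − [1,5,6] + [1,4,6] − [1,4,5].
The 6×1 boundary matrix has rank 1 and Smith normal form diag(1).

Computing H_k = (kernel of ∂_k) / (image of ∂_{k+1}):

  H_0: rank C_0 − rank ∂_1 = 8 − 7 = 1, and the invariant factors of ∂_1 are all 1, so H_0 = Z.
  H_1: rank ker ∂_1 − rank ∂_2 = (13 − 7) − 5 = 1, and the invariant factors of ∂_2 are all 1, so H_1 = Z.
  H_2: rank ker ∂_2 − rank ∂_3 = (6 − 5) − 1 = 0, and the invariant factors of ∂_3 are all 1, so H_2 = 0.
  H_3: rank ker ∂_3 − rank ∂_4 = (1 − 1) − 0 = 0, and there is no ∂_4, so H_3 = 0.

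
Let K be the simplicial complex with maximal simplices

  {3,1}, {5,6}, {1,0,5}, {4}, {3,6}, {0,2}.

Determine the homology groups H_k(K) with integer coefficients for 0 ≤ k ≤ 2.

Order the vertices as 0 < 1 < 2 < 3 < 4 < 5 < 6. Listing each simplex with vertices in this order, K has dimension 2 with simplices:

  0-simplices (7): [0], [1], [2], [3], [4], [5], [6]
  1-simplices (7): [0,1], [0,2], [0,5], [1,3], [1,5], [3,6], [5,6]
  2-simplices (1): [0,1,5]

Hence C_0 ≅ Z^7, C_1 ≅ Z^7, C_2 ≅ Z^1.

The boundary map ∂_1: C_1 → C_0 sends each edge [p,q] (with p < q) to q − p. For instance
  ∂[0,1] = [1] − [0].
The resulting 7×7 matrix has rank 5, and its Smith normal form has invariant factors (1,1,1,1,1).

The boundary map ∂_2: C_2 → C_1 maps a triangle to the signed sum of its edges. For instance
  ∂[0,1,5] = [1,5] − [0,5] + [0,1].
The resulting 7×1 matrix has rank 1, and its Smith normal form has invariant factors (1).

Now H_k = ker ∂_k / im ∂_{k+1}, so:

  H_0: rank C_0 − rank ∂_1 = 7 − 5 = 2, and the invariant factors of ∂_1 are all 1, so H_0 ≅ Z^2.
  H_1: rank ker ∂_1 − rank ∂_2 = (7 − 5) − 1 = 1, and the invariant factors of ∂_2 are all 1, so H_1 ≅ Z.
  H_2: rank ker ∂_2 − rank ∂_3 = (1 − 1) − 0 = 0, and there is no ∂_3, so H_2 ≅ 0.

H_0 ≅ Z^2,  H_1 ≅ Z,  H_2 = 0.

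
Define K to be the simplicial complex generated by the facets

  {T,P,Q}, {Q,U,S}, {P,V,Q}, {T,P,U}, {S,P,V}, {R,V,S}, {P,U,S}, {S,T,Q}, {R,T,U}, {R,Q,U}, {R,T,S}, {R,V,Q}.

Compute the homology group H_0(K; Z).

H_0 ≅ Z.

Take the total order P < Q < R < S < T < U < V on the vertex set. Then K (dimension 2) consists of the simplices:

  0-simplices (7): P, Q, R, S, T, U, V
  1-simplices (18): PQ, PS, PT, PU, PV, QR, QS, QT, QU, QV, RS, RT, RU, RV, ST, SU, SV, TU
  2-simplices (12): PQT, PQV, PSU, PSV, PTU, QRU, QRV, QST, QSU, RST, RSV, RTU

Hence C_0 ≅ Z^7, C_1 ≅ Z^18, C_2 ≅ Z^12.

Boundary ∂_1: C_1 → C_0 is given by ∂[p,q] = [q] − [p].
The 7×18 boundary matrix has rank 6 and Smith normal form diag(1,1,1,1,1,1).

Boundary ∂_2: C_2 → C_1 acts by ∂[p,q,r] = [q,r] − [p,r] + [p,q]. For instance
  ∂PTU = TU − PU + PT,
  ∂PSU = SU − PU + PS.
The resulting 18×12 matrix has rank 12, and its Smith normal form has invariant factors (1,1,1,1,1,1,1,1,1,1,1,2).

Computing H_k = (kernel of ∂_k) / (image of ∂_{k+1}):

  H_0: rank C_0 − rank ∂_1 = 7 − 6 = 1, and the invariant factors of ∂_1 are all 1, so H_0 ≅ Z.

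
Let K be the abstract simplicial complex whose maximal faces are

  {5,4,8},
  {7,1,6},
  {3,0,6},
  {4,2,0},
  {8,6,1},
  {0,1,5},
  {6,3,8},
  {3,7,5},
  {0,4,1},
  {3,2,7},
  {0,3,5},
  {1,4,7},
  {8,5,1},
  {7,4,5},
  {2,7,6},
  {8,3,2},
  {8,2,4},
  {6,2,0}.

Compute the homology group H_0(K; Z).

H_0 ≅ Z.

We work with the vertex ordering 0 < 1 < 2 < 3 < 4 < 5 < 6 < 7 < 8. The simplices of K, each written with vertices in increasing order, are:

  0-simplices (9): [0], [1], [2], [3], [4], [5], [6], [7], [8]
  1-simplices (27): (27 of them)
  2-simplices (18): [0,1,4], [0,1,5], [0,2,4], [0,2,6], [0,3,5], [0,3,6], [1,4,7], [1,5,8], [1,6,7], [1,6,8], [2,3,7], [2,3,8], [2,4,8], [2,6,7], [3,5,7], [3,6,8], [4,5,7], [4,5,8]

Hence C_0 ≅ Z^9, C_1 ≅ Z^27, C_2 ≅ Z^18.

∂_1: C_1 → C_0 maps an edge to its endpoints' difference, ∂[p,q] = q − p. For instance
  ∂[6,8] = [8] − [6].
This gives a 9×27 integer matrix of rank 8; reducing to Smith normal form yields diagonal entries (1,1,1,1,1,1,1,1).

The boundary map ∂_2: C_2 → C_1 sends each 2-simplex [p,q,r] to [q,r] − [p,r] + [p,q]. For instance
  ∂[3,5,7] = [5,7] − [3,7] + [3,5],
  ∂[0,2,4] = [2,4] − [0,4] + [0,2].
This gives a 27×18 integer matrix of rank 18; reducing to Smith normal form yields diagonal entries (1,1,1,1,1,1,1,1,1,1,1,1,1,1,1,1,1,2).

From H_k ≅ ker(∂_k) / im(∂_{k+1}) we obtain:

  H_0: rank C_0 − rank ∂_1 = 9 − 8 = 1, and the invariant factors of ∂_1 are all 1, so H_0 = Z.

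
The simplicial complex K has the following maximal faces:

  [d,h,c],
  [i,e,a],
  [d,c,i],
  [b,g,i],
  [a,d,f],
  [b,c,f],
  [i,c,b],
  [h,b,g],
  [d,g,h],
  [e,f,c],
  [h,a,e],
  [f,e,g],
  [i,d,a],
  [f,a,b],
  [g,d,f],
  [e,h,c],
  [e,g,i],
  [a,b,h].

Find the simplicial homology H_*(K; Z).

H_0 = Z,  H_1 = Z^2,  H_2 = Z.

Order the vertices as a < b < c < d < e < f < g < h < i. Listing each simplex with vertices in this order, K has dimension 2 with simplices:

  0-simplices (9): a, b, c, d, e, f, g, h, i
  1-simplices (27): ab, ad, ae, af, ah, ai, bc, bf, bg, bh, bi, cd, ce, cf, ch, ci, df, dg, dh, di, ef, eg, eh, ei, fg, gh, gi
  2-simplices (18): abf, abh, adf, adi, aeh, aei, bcf, bci, bgh, bgi, cdh, cdi, cef, ceh, dfg, dgh, efg, egi

Hence C_0 ≅ Z^9, C_1 ≅ Z^27, C_2 ≅ Z^18.

∂_1: C_1 → C_0 maps an edge to its endpoints' difference, ∂[p,q] = q − p.
The resulting 9×27 matrix has rank 8, and its Smith normal form has invariant factors (1,1,1,1,1,1,1,1).

The boundary map ∂_2: C_2 → C_1 sends each 2-simplex [p,q,r] to [q,r] − [p,r] + [p,q]. For instance
  ∂cef = ef − cf + ce,
  ∂bci = ci − bi + bc.
As a 27×18 matrix over Z this has rank 17, with invariant factors (1,1,1,1,1,1,1,1,1,1,1,1,1,1,1,1,1).

Reading off H_k = ker ∂_k / im ∂_{k+1}:

  H_0: rank C_0 − rank ∂_1 = 9 − 8 = 1, and the invariant factors of ∂_1 are all 1, so H_0 ≅ Z.
  H_1: rank ker ∂_1 − rank ∂_2 = (27 − 8) − 17 = 2, and the invariant factors of ∂_2 are all 1, so H_1 ≅ Z^2.
  H_2: rank ker ∂_2 − rank ∂_3 = (18 − 17) − 0 = 1, and there is no ∂_3, so H_2 ≅ Z.

(K is a triangulation of the torus T^2.)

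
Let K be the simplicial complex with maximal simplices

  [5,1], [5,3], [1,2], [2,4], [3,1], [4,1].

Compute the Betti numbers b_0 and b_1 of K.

b_0 = 1, b_1 = 2.

Take the total order 1 < 2 < 3 < 4 < 5 on the vertex set. Then K (dimension 1) consists of the simplices:

  0-simplices (5): [1], [2], [3], [4], [5]
  1-simplices (6): [1,2], [1,3], [1,4], [1,5], [2,4], [3,5]

Hence C_0 ≅ Z^5, C_1 ≅ Z^6.

∂_1: C_1 → C_0 maps an edge to its endpoints' difference, ∂[p,q] = q − p.
The 5×6 boundary matrix has rank 4 and Smith normal form diag(1,1,1,1).

Reading off H_k = ker ∂_k / im ∂_{k+1}:

  H_0: rank C_0 − rank ∂_1 = 5 − 4 = 1, and the invariant factors of ∂_1 are all 1, so H_0 ≅ Z.
  H_1: rank ker ∂_1 − rank ∂_2 = (6 − 4) − 0 = 2, and there is no ∂_2, so H_1 ≅ Z^2.

As a check, the Euler characteristic is 5 − 6 = -1, which agrees with 1 − 2 = -1.
(K is a triangulation of a wedge of 2 circles.)

Hence the Betti numbers are b_0 = 1, b_1 = 2.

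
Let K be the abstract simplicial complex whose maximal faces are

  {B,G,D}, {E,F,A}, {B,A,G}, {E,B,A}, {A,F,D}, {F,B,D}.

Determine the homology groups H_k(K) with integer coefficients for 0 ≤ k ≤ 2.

We work with the vertex ordering A < B < D < E < F < G. The simplices of K, each written with vertices in increasing order, are:

  0-simplices (6): A, B, D, E, F, G
  1-simplices (12): AB, AD, AE, AF, AG, BD, BE, BF, BG, DF, DG, EF
  2-simplices (6): ABE, ABG, ADF, AEF, BDF, BDG

Hence C_0 ≅ Z^6, C_1 ≅ Z^12, C_2 ≅ Z^6.

Boundary ∂_1: C_1 → C_0 sends each edge [p,q] (with p < q) to q − p.
As a 6×12 matrix over Z this has rank 5, with invariant factors (1,1,1,1,1).

The boundary map ∂_2: C_2 → C_1 maps a triangle to the signed sum of its edges. For instance
  ∂BDG = DG − BG + BD,
  ∂ABE = BE − AE + AB.
This gives a 12×6 integer matrix of rank 6; reducing to Smith normal form yields diagonal entries (1,1,1,1,1,1).

Reading off H_k = ker ∂_k / im ∂_{k+1}:

  H_0: rank C_0 − rank ∂_1 = 6 − 5 = 1, and the invariant factors of ∂_1 are all 1, so H_0 ≅ Z.
  H_1: rank ker ∂_1 − rank ∂_2 = (12 − 5) − 6 = 1, and the invariant factors of ∂_2 are all 1, so H_1 ≅ Z.
  H_2: rank ker ∂_2 − rank ∂_3 = (6 − 6) − 0 = 0, and there is no ∂_3, so H_2 ≅ 0.

As a check, the Euler characteristic is 6 − 12 + 6 = 0, which agrees with 1 − 1 + 0 = 0.

H_0 ≅ Z,  H_1 ≅ Z,  H_2 = 0.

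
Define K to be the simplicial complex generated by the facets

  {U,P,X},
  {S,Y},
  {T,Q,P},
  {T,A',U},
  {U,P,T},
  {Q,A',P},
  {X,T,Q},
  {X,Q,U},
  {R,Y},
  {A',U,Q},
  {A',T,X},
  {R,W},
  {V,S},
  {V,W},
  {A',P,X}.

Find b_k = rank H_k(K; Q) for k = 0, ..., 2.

b_0 = 2, b_1 = 1, b_2 = 0.

We work with the vertex ordering P < Q < R < S < T < U < V < W < X < Y < A'. The simplices of K, each written with vertices in increasing order, are:

  0-simplices (11): [P], [Q], [R], [S], [T], [U], [V], [W], [X], [Y], [A']
  1-simplices (20): [P,Q], [P,T], [P,U], [P,X], [P,A'], [Q,T], [Q,U], [Q,X], [Q,A'], [R,W], [R,Y], [S,V], [S,Y], [T,U], [T,X], [T,A'], [U,X], [U,A'], [V,W], [X,A']
  2-simplices (10): [P,Q,T], [P,Q,A'], [P,T,U], [P,U,X], [P,X,A'], [Q,T,X], [Q,U,X], [Q,U,A'], [T,U,A'], [T,X,A']

giving chain groups C_0 ≅ Z^11, C_1 ≅ Z^20, C_2 ≅ Z^10.

∂_1: C_1 → C_0 maps an edge to its endpoints' difference, ∂[p,q] = q − p. For instance
  ∂[P,Q] = [Q] − [P].
This gives a 11×20 integer matrix of rank 9; reducing to Smith normal form yields diagonal entries (1,1,1,1,1,1,1,1,1).

∂_2: C_2 → C_1 acts by ∂[p,q,r] = [q,r] − [p,r] + [p,q]. For instance
  ∂[P,Q,T] = [Q,T] − [P,T] + [P,Q],
  ∂[T,X,A'] = [X,A'] − [T,A'] + [T,X].
As a 20×10 matrix over Z this has rank 10, with invariant factors (1,1,1,1,1,1,1,1,1,2).

Computing H_k = (kernel of ∂_k) / (image of ∂_{k+1}):

  H_0: rank C_0 − rank ∂_1 = 11 − 9 = 2, and the invariant factors of ∂_1 are all 1, so H_0 ≅ Z^2.
  H_1: rank ker ∂_1 − rank ∂_2 = (20 − 9) − 10 = 1, and ∂_2 has invariant factor 2 > 1, so H_1 ≅ Z ⊕ Z_2.
  H_2: rank ker ∂_2 − rank ∂_3 = (10 − 10) − 0 = 0, and there is no ∂_3, so H_2 ≅ 0.

As a check, the Euler characteristic is 11 − 20 + 10 = 1, which agrees with 2 − 1 + 0 = 1.

Hence the Betti numbers are b_0 = 2, b_1 = 1, b_2 = 0.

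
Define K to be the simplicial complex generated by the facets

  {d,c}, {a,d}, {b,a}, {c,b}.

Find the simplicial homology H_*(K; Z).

Fix the vertex order a < b < c < d and write every simplex with vertices in increasing order. Then dim K = 1 and the simplices of K are:

  0-simplices (4): a, b, c, d
  1-simplices (4): ab, ad, bc, cd

so the chain groups are C_0 ≅ Z^4, C_1 ≅ Z^4.

Boundary ∂_1: C_1 → C_0 sends each edge [p,q] (with p < q) to q − p. For instance
  ∂cd = d − c.
As a 4×4 matrix over Z this has rank 3, with invariant factors (1,1,1).

From H_k ≅ ker(∂_k) / im(∂_{k+1}) we obtain:

  H_0: rank C_0 − rank ∂_1 = 4 − 3 = 1, and the invariant factors of ∂_1 are all 1, so H_0 = Z.
  H_1: rank ker ∂_1 − rank ∂_2 = (4 − 3) − 0 = 1, and there is no ∂_2, so H_1 = Z.

H_0 = Z,  H_1 = Z.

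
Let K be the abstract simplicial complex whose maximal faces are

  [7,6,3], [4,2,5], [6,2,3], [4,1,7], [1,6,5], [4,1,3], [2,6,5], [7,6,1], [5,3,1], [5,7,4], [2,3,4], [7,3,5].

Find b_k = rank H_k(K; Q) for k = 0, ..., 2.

Order the vertices as 1 < 2 < 3 < 4 < 5 < 6 < 7. Listing each simplex with vertices in this order, K has dimension 2 with simplices:

  0-simplices (7): [1], [2], [3], [4], [5], [6], [7]
  1-simplices (18): [1,3], [1,4], [1,5], [1,6], [1,7], [2,3], [2,4], [2,5], [2,6], [3,4], [3,5], [3,6], [3,7], [4,5], [4,7], [5,6], [5,7], [6,7]
  2-simplices (12): [1,3,4], [1,3,5], [1,4,7], [1,5,6], [1,6,7], [2,3,4], [2,3,6], [2,4,5], [2,5,6], [3,5,7], [3,6,7], [4,5,7]

Hence C_0 ≅ Z^7, C_1 ≅ Z^18, C_2 ≅ Z^12.

The boundary map ∂_1: C_1 → C_0 is given by ∂[p,q] = [q] − [p].
This gives a 7×18 integer matrix of rank 6; reducing to Smith normal form yields diagonal entries (1,1,1,1,1,1).

Boundary ∂_2: C_2 → C_1 maps a triangle to the signed sum of its edges. For instance
  ∂[3,5,7] = [5,7] − [3,7] + [3,5],
  ∂[1,5,6] = [5,6] − [1,6] + [1,5].
This gives a 18×12 integer matrix of rank 12; reducing to Smith normal form yields diagonal entries (1,1,1,1,1,1,1,1,1,1,1,2).

Reading off H_k = ker ∂_k / im ∂_{k+1}:

  H_0: rank C_0 − rank ∂_1 = 7 − 6 = 1, and the invariant factors of ∂_1 are all 1, so H_0 ≅ Z.
  H_1: rank ker ∂_1 − rank ∂_2 = (18 − 6) − 12 = 0, and ∂_2 has invariant factor 2 > 1, so H_1 ≅ Z/2Z.
  H_2: rank ker ∂_2 − rank ∂_3 = (12 − 12) − 0 = 0, and there is no ∂_3, so H_2 ≅ 0.

As a check, the Euler characteristic is 7 − 18 + 12 = 1, which agrees with 1 − 0 + 0 = 1.

Hence the Betti numbers are b_0 = 1, b_1 = 0, b_2 = 0.

b_0 = 1, b_1 = 0, b_2 = 0.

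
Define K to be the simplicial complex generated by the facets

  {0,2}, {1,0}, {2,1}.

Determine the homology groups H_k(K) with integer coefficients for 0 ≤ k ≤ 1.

H_0 ≅ Z,  H_1 ≅ Z.

K has 3 vertices, 3 edges.
rank ∂_0 = 0, rank ∂_1 = 2 ⇒ b_0 = 3 − 0 − 2 = 1; all invariant factors of ∂_1 are 1 so no torsion. So H_0 ≅ Z.
rank ∂_1 = 2, rank ∂_2 = 0 ⇒ b_1 = 3 − 2 − 0 = 1. So H_1 ≅ Z.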